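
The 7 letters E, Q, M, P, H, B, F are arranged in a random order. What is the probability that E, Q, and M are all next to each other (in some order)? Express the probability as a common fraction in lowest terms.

1/7

There are 7! = 5040 arrangements.
Treat the three as one block: 5! placements × 3! orders within the block = 120·6 = 720.
Probability = 720/5040 = 1/7.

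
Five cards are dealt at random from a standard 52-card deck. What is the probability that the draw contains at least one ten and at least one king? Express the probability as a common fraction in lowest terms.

6509/64974

There are C(52,5) = 2598960 possible draws.
By inclusion-exclusion on the complements, draws missing all tens or all kings: C(48,5) + C(48,5) − C(44,5) = 1712304 + 1712304 − 1086008 = 2338600.
So draws with at least one of each: 2598960 − 2338600 = 260360, probability 260360/2598960 = 6509/64974.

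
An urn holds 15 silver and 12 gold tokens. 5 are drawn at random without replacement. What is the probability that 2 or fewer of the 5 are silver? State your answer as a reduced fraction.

Total selections: C(27,5) = 80730.
Favorable selections (2 or fewer silver): C(15,0)·C(12,5) + C(15,1)·C(12,4) + C(15,2)·C(12,3) = 792 + 7425 + 23100 = 31317.
Probability = 31317/80730 = 803/2070.

803/2070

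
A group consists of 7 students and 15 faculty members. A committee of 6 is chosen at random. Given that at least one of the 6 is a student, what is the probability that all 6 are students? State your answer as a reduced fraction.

Work in counts. Selections with at least one student: C(22,6) − C(15,6) = 74613 − 5005 = 69608.
Of those, selections where all 6 are students: C(7,6) = 7.
Conditional probability = 7/69608 = 1/9944.

1/9944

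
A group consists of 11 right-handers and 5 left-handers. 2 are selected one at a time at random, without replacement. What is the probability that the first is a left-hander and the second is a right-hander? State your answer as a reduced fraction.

Multiply the conditional probabilities at each draw: 5/16 · 11/15 = 55/240 = 11/48.

11/48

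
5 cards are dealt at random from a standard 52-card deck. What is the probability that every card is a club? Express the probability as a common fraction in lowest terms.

There are C(52,5) = 2598960 possible 5-card hands.
Hands that are all clubs: C(13,5) = 1287.
Probability = 1287/2598960 = 33/66640.

33/66640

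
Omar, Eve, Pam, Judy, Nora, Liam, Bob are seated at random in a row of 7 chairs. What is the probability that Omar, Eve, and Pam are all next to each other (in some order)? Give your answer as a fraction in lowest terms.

1/7

There are 7! = 5040 arrangements.
Treat the three as one block: 5! placements × 3! orders within the block = 120·6 = 720.
Probability = 720/5040 = 1/7.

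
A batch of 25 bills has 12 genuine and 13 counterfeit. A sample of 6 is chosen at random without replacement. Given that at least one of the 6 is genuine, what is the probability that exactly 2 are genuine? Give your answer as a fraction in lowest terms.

Work in counts. Selections with at least one genuine: C(25,6) − C(13,6) = 177100 − 1716 = 175384.
Of those, selections where exactly 2 are genuine: C(12,2)·C(13,4) = 66·715 = 47190.
Conditional probability = 47190/175384 = 2145/7972.

2145/7972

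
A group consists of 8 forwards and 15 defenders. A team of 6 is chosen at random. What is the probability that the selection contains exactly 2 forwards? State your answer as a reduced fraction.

The sample space is all 6-subsets of the 23: C(23,6) = 100947.
Selections with exactly 2 forwards: choose 2 of the 8 forwards and 4 of the 15 defenders, C(8,2)·C(15,4) = 28·1365 = 38220.
Probability = 38220/100947 = 1820/4807.

1820/4807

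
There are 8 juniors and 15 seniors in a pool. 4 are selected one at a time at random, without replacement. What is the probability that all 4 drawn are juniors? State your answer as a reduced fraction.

2/253

Multiply the conditional probabilities at each draw: 8/23 · 7/22 · 6/21 · 5/20 = 1680/212520 = 2/253.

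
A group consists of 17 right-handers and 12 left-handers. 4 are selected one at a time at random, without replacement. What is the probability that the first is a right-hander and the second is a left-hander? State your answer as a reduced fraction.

Multiply the conditional probabilities at each draw: 17/29 · 12/28 = 204/812 = 51/203.

51/203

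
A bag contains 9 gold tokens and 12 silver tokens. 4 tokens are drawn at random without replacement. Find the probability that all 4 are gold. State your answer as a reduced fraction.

There are C(21,4) = 5985 possible selections.
Selections with all gold: C(9,4) = 126.
Probability = 126/5985 = 2/95.

2/95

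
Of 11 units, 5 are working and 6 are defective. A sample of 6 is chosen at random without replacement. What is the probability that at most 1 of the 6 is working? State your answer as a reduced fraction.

Total selections: C(11,6) = 462.
Favorable selections (at most 1 working): C(5,0)·C(6,6) + C(5,1)·C(6,5) = 1 + 30 = 31.
Probability = 31/462.

31/462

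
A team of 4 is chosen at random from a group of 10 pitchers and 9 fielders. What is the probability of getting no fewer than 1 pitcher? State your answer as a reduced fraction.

625/646

There are C(19,4) = 3876 ways to choose the 4.
The complement is all 4 are fielders: C(9,4) = 126.
Probability = 1 − 126/3876 = 3750/3876 = 625/646.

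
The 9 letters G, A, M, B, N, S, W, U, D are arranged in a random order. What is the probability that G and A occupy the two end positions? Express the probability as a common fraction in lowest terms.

1/36

There are 9! = 362880 arrangements.
Place G and A at the ends in 2 ways, arrange the remaining 7 in 7! = 5040 ways: 2·5040 = 10080.
Probability = 10080/362880 = 1/36.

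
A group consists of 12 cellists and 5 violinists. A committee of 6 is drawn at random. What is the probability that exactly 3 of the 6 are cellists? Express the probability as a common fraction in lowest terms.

275/1547

Total number of selections: C(17,6) = 12376.
Selections with exactly 3 cellists: choose 3 of the 12 cellists and 3 of the 5 violinists, C(12,3)·C(5,3) = 220·10 = 2200.
Probability = 2200/12376 = 275/1547.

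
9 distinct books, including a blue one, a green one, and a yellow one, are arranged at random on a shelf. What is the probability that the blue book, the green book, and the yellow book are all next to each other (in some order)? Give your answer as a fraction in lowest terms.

There are 9! = 362880 arrangements.
Treat the three as one block: 7! placements × 3! orders within the block = 5040·6 = 30240.
Probability = 30240/362880 = 1/12.

1/12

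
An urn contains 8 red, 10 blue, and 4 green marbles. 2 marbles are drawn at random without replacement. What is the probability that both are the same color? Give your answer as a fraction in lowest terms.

79/231

There are C(22,2) = 231 ways to draw 2 marbles.
All same color: C(8,2) + C(10,2) + C(4,2) = 28 + 45 + 6 = 79.
Probability = 79/231.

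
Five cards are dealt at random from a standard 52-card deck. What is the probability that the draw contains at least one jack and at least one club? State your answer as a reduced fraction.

229297/866320

There are C(52,5) = 2598960 possible draws.
By inclusion-exclusion on the complements, draws missing all jacks or all clubs: C(48,5) + C(39,5) − C(36,5) = 1712304 + 575757 − 376992 = 1911069.
So draws with at least one of each: 2598960 − 1911069 = 687891, probability 687891/2598960 = 229297/866320.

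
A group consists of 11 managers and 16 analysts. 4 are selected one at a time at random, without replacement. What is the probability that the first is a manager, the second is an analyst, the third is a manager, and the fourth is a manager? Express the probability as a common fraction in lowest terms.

Multiply the conditional probabilities at each draw: 11/27 · 16/26 · 10/25 · 9/24 = 15840/421200 = 22/585.

22/585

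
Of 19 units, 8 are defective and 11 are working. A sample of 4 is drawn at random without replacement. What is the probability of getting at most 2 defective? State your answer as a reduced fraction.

1595/1938

Total selections: C(19,4) = 3876.
Count the complement (more than 2 defective): C(8,3)·C(11,1) + C(8,4)·C(11,0) = 616 + 70 = 686.
Probability = 1 − 686/3876 = 3190/3876 = 1595/1938.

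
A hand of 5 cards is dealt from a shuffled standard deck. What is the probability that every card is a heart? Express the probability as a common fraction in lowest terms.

There are C(52,5) = 2598960 possible 5-card hands.
Hands that are all hearts: C(13,5) = 1287.
Probability = 1287/2598960 = 33/66640.

33/66640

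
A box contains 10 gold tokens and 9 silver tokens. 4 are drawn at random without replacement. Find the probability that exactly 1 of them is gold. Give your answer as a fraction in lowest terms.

70/323

The sample space is all 4-subsets of the 19: C(19,4) = 3876.
Selections with exactly 1 gold: choose 1 of the 10 gold and 3 of the 9 silver, C(10,1)·C(9,3) = 10·84 = 840.
Probability = 840/3876 = 70/323.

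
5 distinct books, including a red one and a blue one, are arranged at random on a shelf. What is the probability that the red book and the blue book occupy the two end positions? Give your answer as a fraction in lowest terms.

1/10

There are 5! = 120 arrangements.
Place the red book and the blue book at the ends in 2 ways, arrange the remaining 3 in 3! = 6 ways: 2·6 = 12.
Probability = 12/120 = 1/10.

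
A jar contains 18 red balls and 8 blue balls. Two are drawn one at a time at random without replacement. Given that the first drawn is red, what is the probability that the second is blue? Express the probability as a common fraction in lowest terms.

8/25

After removing one red, 25 remain: 17 red and 8 blue.
So the probability the next is blue is 8/25.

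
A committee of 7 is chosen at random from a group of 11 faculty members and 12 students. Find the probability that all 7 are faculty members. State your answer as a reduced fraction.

There are C(23,7) = 245157 possible selections.
Selections with all faculty members: C(11,7) = 330.
Probability = 330/245157 = 10/7429.

10/7429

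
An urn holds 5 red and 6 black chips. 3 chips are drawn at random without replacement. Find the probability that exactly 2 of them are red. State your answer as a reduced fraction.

The sample space is all 3-subsets of the 11: C(11,3) = 165.
Selections with exactly 2 red: choose 2 of the 5 red and 1 of the 6 black, C(5,2)·C(6,1) = 10·6 = 60.
Probability = 60/165 = 4/11.

4/11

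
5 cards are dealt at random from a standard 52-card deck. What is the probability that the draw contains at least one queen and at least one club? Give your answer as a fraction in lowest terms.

There are C(52,5) = 2598960 possible draws.
By inclusion-exclusion on the complements, draws missing all queens or all clubs: C(48,5) + C(39,5) − C(36,5) = 1712304 + 575757 − 376992 = 1911069.
So draws with at least one of each: 2598960 − 1911069 = 687891, probability 687891/2598960 = 229297/866320.

229297/866320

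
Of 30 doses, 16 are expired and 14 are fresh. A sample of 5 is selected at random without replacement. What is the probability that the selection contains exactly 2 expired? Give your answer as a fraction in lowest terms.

The sample space is all 5-subsets of the 30: C(30,5) = 142506.
Selections with exactly 2 expired: choose 2 of the 16 expired and 3 of the 14 fresh, C(16,2)·C(14,3) = 120·364 = 43680.
Probability = 43680/142506 = 80/261.

80/261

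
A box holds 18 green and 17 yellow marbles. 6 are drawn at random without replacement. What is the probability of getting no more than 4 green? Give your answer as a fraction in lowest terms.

613/682

Total selections: C(35,6) = 1623160.
Favorable selections (no more than 4 green): C(18,0)·C(17,6) + C(18,1)·C(17,5) + C(18,2)·C(17,4) + C(18,3)·C(17,3) + C(18,4)·C(17,2) = 12376 + 111384 + 364140 + 554880 + 416160 = 1458940.
Probability = 1458940/1623160 = 613/682.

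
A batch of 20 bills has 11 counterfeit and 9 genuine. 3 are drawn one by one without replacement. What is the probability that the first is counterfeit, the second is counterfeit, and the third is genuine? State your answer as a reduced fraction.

Multiply the conditional probabilities at each draw: 11/20 · 10/19 · 9/18 = 990/6840 = 11/76.

11/76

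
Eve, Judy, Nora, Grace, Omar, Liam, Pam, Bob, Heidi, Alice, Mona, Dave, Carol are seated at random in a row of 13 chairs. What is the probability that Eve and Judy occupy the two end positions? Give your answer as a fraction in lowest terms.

There are 13! = 6227020800 arrangements.
Place Eve and Judy at the ends in 2 ways, arrange the remaining 11 in 11! = 39916800 ways: 2·39916800 = 79833600.
Probability = 79833600/6227020800 = 1/78.

1/78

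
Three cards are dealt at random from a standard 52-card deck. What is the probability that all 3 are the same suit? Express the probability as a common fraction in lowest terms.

22/425

There are C(52,3) = 22100 possible 3-card hands.
Hands of one suit: 4 suits × C(13,3) = 4·286 = 1144.
Probability = 1144/22100 = 22/425.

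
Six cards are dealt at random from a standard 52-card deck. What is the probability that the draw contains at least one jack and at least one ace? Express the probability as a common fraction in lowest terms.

718637/5089630

There are C(52,6) = 20358520 possible draws.
By inclusion-exclusion on the complements, draws missing all jacks or all aces: C(48,6) + C(48,6) − C(44,6) = 12271512 + 12271512 − 7059052 = 17483972.
So draws with at least one of each: 20358520 − 17483972 = 2874548, probability 2874548/20358520 = 718637/5089630.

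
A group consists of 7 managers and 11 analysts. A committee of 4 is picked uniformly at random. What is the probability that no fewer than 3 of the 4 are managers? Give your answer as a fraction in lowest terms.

There are C(18,4) = 3060 ways to choose the 4.
Favorable selections (no fewer than 3 managers): C(7,3)·C(11,1) + C(7,4)·C(11,0) = 385 + 35 = 420.
Probability = 420/3060 = 7/51.

7/51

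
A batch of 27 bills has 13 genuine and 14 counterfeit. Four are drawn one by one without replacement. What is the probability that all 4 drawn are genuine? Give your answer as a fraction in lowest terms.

11/270

Multiply the conditional probabilities at each draw: 13/27 · 12/26 · 11/25 · 10/24 = 17160/421200 = 11/270.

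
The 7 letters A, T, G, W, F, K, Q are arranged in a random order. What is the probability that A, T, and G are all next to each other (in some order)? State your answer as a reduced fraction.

1/7

There are 7! = 5040 arrangements.
Treat the three as one block: 5! placements × 3! orders within the block = 120·6 = 720.
Probability = 720/5040 = 1/7.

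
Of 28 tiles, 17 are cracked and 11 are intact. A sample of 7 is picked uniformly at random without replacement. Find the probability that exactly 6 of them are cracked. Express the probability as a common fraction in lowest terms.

119/1035

There are C(28,7) = 1184040 ways to choose 7 from 28.
Selections with exactly 6 cracked: choose 6 of the 17 cracked and 1 of the 11 intact, C(17,6)·C(11,1) = 12376·11 = 136136.
Probability = 136136/1184040 = 119/1035.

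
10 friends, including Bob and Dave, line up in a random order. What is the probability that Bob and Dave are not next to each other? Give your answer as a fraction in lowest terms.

There are 10! = 3628800 arrangements.
Arrangements with Bob and Dave adjacent: 2·9! = 725760.
So not adjacent: 3628800 − 725760 = 2903040, probability 2903040/3628800 = 4/5.

4/5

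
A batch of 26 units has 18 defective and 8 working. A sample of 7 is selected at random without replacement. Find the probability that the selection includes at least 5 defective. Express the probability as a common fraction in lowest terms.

Total selections: C(26,7) = 657800.
Favorable selections (at least 5 defective): C(18,5)·C(8,2) + C(18,6)·C(8,1) + C(18,7)·C(8,0) = 239904 + 148512 + 31824 = 420240.
Probability = 420240/657800 = 10506/16445.

10506/16445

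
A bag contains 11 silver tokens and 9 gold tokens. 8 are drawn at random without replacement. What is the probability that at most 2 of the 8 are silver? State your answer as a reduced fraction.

335/8398

Total selections: C(20,8) = 125970.
Favorable selections (at most 2 silver): C(11,0)·C(9,8) + C(11,1)·C(9,7) + C(11,2)·C(9,6) = 9 + 396 + 4620 = 5025.
Probability = 5025/125970 = 335/8398.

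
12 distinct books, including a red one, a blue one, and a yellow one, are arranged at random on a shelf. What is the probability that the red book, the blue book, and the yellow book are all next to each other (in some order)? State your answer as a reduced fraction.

There are 12! = 479001600 arrangements.
Treat the three as one block: 10! placements × 3! orders within the block = 3628800·6 = 21772800.
Probability = 21772800/479001600 = 1/22.

1/22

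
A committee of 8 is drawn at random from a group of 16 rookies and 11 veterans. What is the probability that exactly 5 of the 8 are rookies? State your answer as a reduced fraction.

The sample space is all 8-subsets of the 27: C(27,8) = 2220075.
Selections with exactly 5 rookies: choose 5 of the 16 rookies and 3 of the 11 veterans, C(16,5)·C(11,3) = 4368·165 = 720720.
Probability = 720720/2220075 = 112/345.

112/345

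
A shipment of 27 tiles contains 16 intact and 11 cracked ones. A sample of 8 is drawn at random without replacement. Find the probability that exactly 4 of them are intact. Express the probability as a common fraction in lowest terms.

56/207

The sample space is all 8-subsets of the 27: C(27,8) = 2220075.
Selections with exactly 4 intact: choose 4 of the 16 intact and 4 of the 11 cracked, C(16,4)·C(11,4) = 1820·330 = 600600.
Probability = 600600/2220075 = 56/207.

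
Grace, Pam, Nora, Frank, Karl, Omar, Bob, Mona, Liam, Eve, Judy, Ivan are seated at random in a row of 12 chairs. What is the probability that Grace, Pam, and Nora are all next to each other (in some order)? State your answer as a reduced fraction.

1/22

There are 12! = 479001600 arrangements.
Treat the three as one block: 10! placements × 3! orders within the block = 3628800·6 = 21772800.
Probability = 21772800/479001600 = 1/22.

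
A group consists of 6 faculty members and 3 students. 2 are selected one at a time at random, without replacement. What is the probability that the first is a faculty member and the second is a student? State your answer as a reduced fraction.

1/4

Multiply the conditional probabilities at each draw: 6/9 · 3/8 = 18/72 = 1/4.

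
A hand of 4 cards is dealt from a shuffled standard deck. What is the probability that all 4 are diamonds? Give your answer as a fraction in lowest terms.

There are C(52,4) = 270725 possible 4-card hands.
Hands that are all diamonds: C(13,4) = 715.
Probability = 715/270725 = 11/4165.

11/4165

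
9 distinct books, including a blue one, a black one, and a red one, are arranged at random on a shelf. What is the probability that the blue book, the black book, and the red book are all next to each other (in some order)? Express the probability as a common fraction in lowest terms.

There are 9! = 362880 arrangements.
Treat the three as one block: 7! placements × 3! orders within the block = 5040·6 = 30240.
Probability = 30240/362880 = 1/12.

1/12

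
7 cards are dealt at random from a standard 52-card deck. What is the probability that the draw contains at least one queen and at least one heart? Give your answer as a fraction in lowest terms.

53122231/133784560

There are C(52,7) = 133784560 possible draws.
By inclusion-exclusion on the complements, draws missing all queens or all hearts: C(48,7) + C(39,7) − C(36,7) = 73629072 + 15380937 − 8347680 = 80662329.
So draws with at least one of each: 133784560 − 80662329 = 53122231, probability 53122231/133784560.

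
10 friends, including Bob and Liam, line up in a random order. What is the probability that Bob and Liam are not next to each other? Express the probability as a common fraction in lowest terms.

4/5

There are 10! = 3628800 arrangements.
Arrangements with Bob and Liam adjacent: 2·9! = 725760.
So not adjacent: 3628800 − 725760 = 2903040, probability 2903040/3628800 = 4/5.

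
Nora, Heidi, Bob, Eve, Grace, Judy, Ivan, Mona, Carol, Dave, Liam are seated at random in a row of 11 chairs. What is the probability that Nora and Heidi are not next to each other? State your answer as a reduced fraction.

There are 11! = 39916800 arrangements.
Arrangements with Nora and Heidi adjacent: 2·10! = 7257600.
So not adjacent: 39916800 − 7257600 = 32659200, probability 32659200/39916800 = 9/11.

9/11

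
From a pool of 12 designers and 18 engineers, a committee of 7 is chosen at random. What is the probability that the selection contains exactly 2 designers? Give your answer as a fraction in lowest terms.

There are C(30,7) = 2035800 ways to choose 7 from 30.
Selections with exactly 2 designers: choose 2 of the 12 designers and 5 of the 18 engineers, C(12,2)·C(18,5) = 66·8568 = 565488.
Probability = 565488/2035800 = 2618/9425.

2618/9425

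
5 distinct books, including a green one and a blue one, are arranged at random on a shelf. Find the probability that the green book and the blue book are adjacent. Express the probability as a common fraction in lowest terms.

2/5

There are 5! = 120 arrangements.
Treat the green book and the blue book as a block: 4! arrangements of the blocks × 2 orders within the block = 2·24 = 48.
Probability = 48/120 = 2/5.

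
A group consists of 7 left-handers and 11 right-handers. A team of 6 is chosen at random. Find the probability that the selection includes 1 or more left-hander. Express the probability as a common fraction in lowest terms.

431/442

Total selections: C(18,6) = 18564.
The complement is all 6 are right-handers: C(11,6) = 462.
Probability = 1 − 462/18564 = 18102/18564 = 431/442.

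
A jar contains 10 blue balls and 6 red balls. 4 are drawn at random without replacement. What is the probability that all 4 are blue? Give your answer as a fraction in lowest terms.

There are C(16,4) = 1820 possible selections.
Selections with all blue: C(10,4) = 210.
Probability = 210/1820 = 3/26.

3/26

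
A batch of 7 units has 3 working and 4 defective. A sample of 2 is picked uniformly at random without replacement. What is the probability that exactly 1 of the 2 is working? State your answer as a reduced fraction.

The sample space is all 2-subsets of the 7: C(7,2) = 21.
Selections with exactly 1 working: choose 1 of the 3 working and 1 of the 4 defective, C(3,1)·C(4,1) = 3·4 = 12.
Probability = 12/21 = 4/7.

4/7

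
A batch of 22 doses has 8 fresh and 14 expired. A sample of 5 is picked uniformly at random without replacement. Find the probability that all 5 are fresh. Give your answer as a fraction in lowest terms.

4/1881

There are C(22,5) = 26334 possible selections.
Selections with all fresh: C(8,5) = 56.
Probability = 56/26334 = 4/1881.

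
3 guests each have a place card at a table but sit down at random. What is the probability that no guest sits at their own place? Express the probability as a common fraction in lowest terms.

1/3

There are 3! = 6 seatings.
By inclusion-exclusion, seatings with no fixed points: C(3,0)·3! − C(3,1)·2! + C(3,2)·1! − C(3,3)·0! = 2.
Probability = 2/6 = 1/3.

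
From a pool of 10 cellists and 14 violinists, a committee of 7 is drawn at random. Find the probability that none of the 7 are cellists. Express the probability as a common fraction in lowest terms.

13/1311

There are C(24,7) = 346104 possible selections.
Selections with no cellists (all violinists): C(14,7) = 3432.
Probability = 3432/346104 = 13/1311.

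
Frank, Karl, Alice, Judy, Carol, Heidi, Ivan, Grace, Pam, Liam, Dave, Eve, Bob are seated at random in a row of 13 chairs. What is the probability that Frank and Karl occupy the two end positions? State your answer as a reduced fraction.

1/78

There are 13! = 6227020800 arrangements.
Place Frank and Karl at the ends in 2 ways, arrange the remaining 11 in 11! = 39916800 ways: 2·39916800 = 79833600.
Probability = 79833600/6227020800 = 1/78.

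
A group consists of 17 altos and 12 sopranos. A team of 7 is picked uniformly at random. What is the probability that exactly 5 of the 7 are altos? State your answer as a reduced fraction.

The sample space is all 7-subsets of the 29: C(29,7) = 1560780.
Selections with exactly 5 altos: choose 5 of the 17 altos and 2 of the 12 sopranos, C(17,5)·C(12,2) = 6188·66 = 408408.
Probability = 408408/1560780 = 2618/10005.

2618/10005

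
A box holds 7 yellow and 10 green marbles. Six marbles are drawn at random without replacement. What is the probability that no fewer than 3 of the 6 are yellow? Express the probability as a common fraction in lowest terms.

Total selections: C(17,6) = 12376.
Count the complement (fewer than 3 yellow): C(7,0)·C(10,6) + C(7,1)·C(10,5) + C(7,2)·C(10,4) = 210 + 1764 + 4410 = 6384.
Probability = 1 − 6384/12376 = 5992/12376 = 107/221.

107/221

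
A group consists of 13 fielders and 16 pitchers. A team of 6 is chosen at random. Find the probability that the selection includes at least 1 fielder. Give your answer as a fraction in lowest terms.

1283/1305

There are C(29,6) = 475020 ways to choose the 6.
The complement is all 6 are pitchers: C(16,6) = 8008.
Probability = 1 − 8008/475020 = 467012/475020 = 1283/1305.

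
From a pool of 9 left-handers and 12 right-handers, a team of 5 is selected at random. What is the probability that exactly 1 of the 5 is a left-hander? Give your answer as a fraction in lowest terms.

The sample space is all 5-subsets of the 21: C(21,5) = 20349.
Selections with exactly 1 left-hander: choose 1 of the 9 left-handers and 4 of the 12 right-handers, C(9,1)·C(12,4) = 9·495 = 4455.
Probability = 4455/20349 = 495/2261.

495/2261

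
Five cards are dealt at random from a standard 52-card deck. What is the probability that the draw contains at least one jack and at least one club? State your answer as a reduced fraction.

There are C(52,5) = 2598960 possible draws.
By inclusion-exclusion on the complements, draws missing all jacks or all clubs: C(48,5) + C(39,5) − C(36,5) = 1712304 + 575757 − 376992 = 1911069.
So draws with at least one of each: 2598960 − 1911069 = 687891, probability 687891/2598960 = 229297/866320.

229297/866320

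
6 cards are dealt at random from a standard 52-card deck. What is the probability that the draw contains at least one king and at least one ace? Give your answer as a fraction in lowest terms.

718637/5089630

There are C(52,6) = 20358520 possible draws.
By inclusion-exclusion on the complements, draws missing all kings or all aces: C(48,6) + C(48,6) − C(44,6) = 12271512 + 12271512 − 7059052 = 17483972.
So draws with at least one of each: 20358520 − 17483972 = 2874548, probability 2874548/20358520 = 718637/5089630.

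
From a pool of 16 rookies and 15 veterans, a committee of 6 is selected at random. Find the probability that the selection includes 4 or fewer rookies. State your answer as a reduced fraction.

7283/8091

There are C(31,6) = 736281 ways to choose the 6.
Count the complement (more than 4 rookies): C(16,5)·C(15,1) + C(16,6)·C(15,0) = 65520 + 8008 = 73528.
Probability = 1 − 73528/736281 = 662753/736281 = 7283/8091.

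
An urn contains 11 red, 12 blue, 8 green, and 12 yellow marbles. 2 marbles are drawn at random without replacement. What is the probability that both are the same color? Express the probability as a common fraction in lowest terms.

There are C(43,2) = 903 ways to draw 2 marbles.
All same color: C(11,2) + C(12,2) + C(8,2) + C(12,2) = 55 + 66 + 28 + 66 = 215.
Probability = 215/903 = 5/21.

5/21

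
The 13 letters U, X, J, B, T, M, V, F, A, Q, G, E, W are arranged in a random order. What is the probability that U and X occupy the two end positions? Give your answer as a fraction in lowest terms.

There are 13! = 6227020800 arrangements.
Place U and X at the ends in 2 ways, arrange the remaining 11 in 11! = 39916800 ways: 2·39916800 = 79833600.
Probability = 79833600/6227020800 = 1/78.

1/78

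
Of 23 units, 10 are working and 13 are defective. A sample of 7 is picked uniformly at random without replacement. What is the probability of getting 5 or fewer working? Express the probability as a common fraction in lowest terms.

4251/4301

Total selections: C(23,7) = 245157.
Count the complement (more than 5 working): C(10,6)·C(13,1) + C(10,7)·C(13,0) = 2730 + 120 = 2850.
Probability = 1 − 2850/245157 = 242307/245157 = 4251/4301.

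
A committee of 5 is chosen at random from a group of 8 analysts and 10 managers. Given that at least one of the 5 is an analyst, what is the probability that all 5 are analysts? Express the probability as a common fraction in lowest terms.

2/297

Work in counts. Selections with at least one analyst: C(18,5) − C(10,5) = 8568 − 252 = 8316.
Of those, selections where all 5 are analysts: C(8,5) = 56.
Conditional probability = 56/8316 = 2/297.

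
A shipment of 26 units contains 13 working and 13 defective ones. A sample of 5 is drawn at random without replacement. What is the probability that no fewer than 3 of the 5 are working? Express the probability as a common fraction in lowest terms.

There are C(26,5) = 65780 ways to choose the 5.
Favorable selections (no fewer than 3 working): C(13,3)·C(13,2) + C(13,4)·C(13,1) + C(13,5)·C(13,0) = 22308 + 9295 + 1287 = 32890.
Probability = 32890/65780 = 1/2.

1/2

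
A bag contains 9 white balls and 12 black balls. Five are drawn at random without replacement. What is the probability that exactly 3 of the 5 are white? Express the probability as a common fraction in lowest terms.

88/323

There are C(21,5) = 20349 ways to choose 5 from 21.
Selections with exactly 3 white: choose 3 of the 9 white and 2 of the 12 black, C(9,3)·C(12,2) = 84·66 = 5544.
Probability = 5544/20349 = 88/323.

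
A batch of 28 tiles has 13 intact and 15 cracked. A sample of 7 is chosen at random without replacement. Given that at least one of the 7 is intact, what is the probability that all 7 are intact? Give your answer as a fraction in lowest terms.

Work in counts. Selections with at least one intact: C(28,7) − C(15,7) = 1184040 − 6435 = 1177605.
Of those, selections where all 7 are intact: C(13,7) = 1716.
Conditional probability = 1716/1177605 = 4/2745.

4/2745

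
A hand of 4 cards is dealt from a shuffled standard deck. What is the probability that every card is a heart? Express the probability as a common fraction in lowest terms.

11/4165

There are C(52,4) = 270725 possible 4-card hands.
Hands that are all hearts: C(13,4) = 715.
Probability = 715/270725 = 11/4165.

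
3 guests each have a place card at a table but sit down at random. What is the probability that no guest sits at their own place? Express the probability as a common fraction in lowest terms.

There are 3! = 6 seatings.
By inclusion-exclusion, seatings with no fixed points: C(3,0)·3! − C(3,1)·2! + C(3,2)·1! − C(3,3)·0! = 2.
Probability = 2/6 = 1/3.

1/3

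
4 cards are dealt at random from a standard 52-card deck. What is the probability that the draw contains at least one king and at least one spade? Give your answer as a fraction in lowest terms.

52799/270725

There are C(52,4) = 270725 possible draws.
By inclusion-exclusion on the complements, draws missing all kings or all spades: C(48,4) + C(39,4) − C(36,4) = 194580 + 82251 − 58905 = 217926.
So draws with at least one of each: 270725 − 217926 = 52799, probability 52799/270725.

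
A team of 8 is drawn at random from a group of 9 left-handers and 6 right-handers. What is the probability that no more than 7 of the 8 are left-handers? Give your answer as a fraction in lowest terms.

Total selections: C(15,8) = 6435.
Favorable selections (no more than 7 left-handers): C(9,2)·C(6,6) + C(9,3)·C(6,5) + C(9,4)·C(6,4) + C(9,5)·C(6,3) + C(9,6)·C(6,2) + C(9,7)·C(6,1) = 36 + 504 + 1890 + 2520 + 1260 + 216 = 6426.
Probability = 6426/6435 = 714/715.

714/715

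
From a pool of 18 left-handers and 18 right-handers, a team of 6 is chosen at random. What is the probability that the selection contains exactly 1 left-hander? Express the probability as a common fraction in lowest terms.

27/341

The sample space is all 6-subsets of the 36: C(36,6) = 1947792.
Selections with exactly 1 left-hander: choose 1 of the 18 left-handers and 5 of the 18 right-handers, C(18,1)·C(18,5) = 18·8568 = 154224.
Probability = 154224/1947792 = 27/341.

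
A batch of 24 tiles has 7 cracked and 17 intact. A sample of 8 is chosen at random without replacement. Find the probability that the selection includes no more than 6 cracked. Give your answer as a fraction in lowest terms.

There are C(24,8) = 735471 ways to choose the 8.
The complement is exactly 7 cracked: C(7,7)·C(17,1) = 17.
Probability = 1 − 17/735471 = 735454/735471 = 43262/43263.

43262/43263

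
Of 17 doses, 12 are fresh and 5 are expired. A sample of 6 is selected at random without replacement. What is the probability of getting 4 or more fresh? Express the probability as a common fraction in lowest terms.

4917/6188

Total selections: C(17,6) = 12376.
Favorable selections (4 or more fresh): C(12,4)·C(5,2) + C(12,5)·C(5,1) + C(12,6)·C(5,0) = 4950 + 3960 + 924 = 9834.
Probability = 9834/12376 = 4917/6188.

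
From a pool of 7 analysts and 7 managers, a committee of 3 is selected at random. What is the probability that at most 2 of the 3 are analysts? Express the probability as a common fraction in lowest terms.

47/52

Total selections: C(14,3) = 364.
The complement is exactly 3 analysts: C(7,3)·C(7,0) = 35.
Probability = 1 − 35/364 = 329/364 = 47/52.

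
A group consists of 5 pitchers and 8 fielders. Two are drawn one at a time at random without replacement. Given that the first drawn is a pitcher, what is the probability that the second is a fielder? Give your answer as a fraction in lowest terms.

After removing one pitcher, 12 remain: 4 pitchers and 8 fielders.
So the probability the next is a fielder is 8/12 = 2/3.

2/3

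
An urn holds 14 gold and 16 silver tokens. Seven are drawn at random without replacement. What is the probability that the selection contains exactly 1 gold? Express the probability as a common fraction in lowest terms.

1078/19575

Total number of selections: C(30,7) = 2035800.
Selections with exactly 1 gold: choose 1 of the 14 gold and 6 of the 16 silver, C(14,1)·C(16,6) = 14·8008 = 112112.
Probability = 112112/2035800 = 1078/19575.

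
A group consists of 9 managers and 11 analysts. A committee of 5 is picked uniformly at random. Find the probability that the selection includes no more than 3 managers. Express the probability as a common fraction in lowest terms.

583/646

Total selections: C(20,5) = 15504.
Count the complement (more than 3 managers): C(9,4)·C(11,1) + C(9,5)·C(11,0) = 1386 + 126 = 1512.
Probability = 1 − 1512/15504 = 13992/15504 = 583/646.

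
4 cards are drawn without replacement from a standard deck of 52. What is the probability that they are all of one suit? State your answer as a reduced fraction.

There are C(52,4) = 270725 possible 4-card hands.
Hands of one suit: 4 suits × C(13,4) = 4·715 = 2860.
Probability = 2860/270725 = 44/4165.

44/4165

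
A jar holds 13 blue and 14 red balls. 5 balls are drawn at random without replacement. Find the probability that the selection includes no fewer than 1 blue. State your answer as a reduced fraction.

Total selections: C(27,5) = 80730.
Favorable selections (no fewer than 1 blue): C(13,1)·C(14,4) + C(13,2)·C(14,3) + C(13,3)·C(14,2) + C(13,4)·C(14,1) + C(13,5)·C(14,0) = 13013 + 28392 + 26026 + 10010 + 1287 = 78728.
Probability = 78728/80730 = 3028/3105.

3028/3105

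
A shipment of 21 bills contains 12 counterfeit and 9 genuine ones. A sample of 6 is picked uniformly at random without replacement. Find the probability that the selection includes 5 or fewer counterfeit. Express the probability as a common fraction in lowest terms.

Total selections: C(21,6) = 54264.
The complement is exactly 6 counterfeit: C(12,6)·C(9,0) = 924.
Probability = 1 − 924/54264 = 53340/54264 = 635/646.

635/646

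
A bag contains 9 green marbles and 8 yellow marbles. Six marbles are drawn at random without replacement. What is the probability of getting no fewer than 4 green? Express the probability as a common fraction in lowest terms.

165/442

Total selections: C(17,6) = 12376.
Favorable selections (no fewer than 4 green): C(9,4)·C(8,2) + C(9,5)·C(8,1) + C(9,6)·C(8,0) = 3528 + 1008 + 84 = 4620.
Probability = 4620/12376 = 165/442.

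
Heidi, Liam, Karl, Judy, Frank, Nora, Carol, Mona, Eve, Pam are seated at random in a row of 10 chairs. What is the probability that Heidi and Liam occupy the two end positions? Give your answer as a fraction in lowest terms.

There are 10! = 3628800 arrangements.
Place Heidi and Liam at the ends in 2 ways, arrange the remaining 8 in 8! = 40320 ways: 2·40320 = 80640.
Probability = 80640/3628800 = 1/45.

1/45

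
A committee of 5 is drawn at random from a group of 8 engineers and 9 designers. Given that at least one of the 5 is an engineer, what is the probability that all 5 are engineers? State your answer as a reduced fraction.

Work in counts. Selections with at least one engineer: C(17,5) − C(9,5) = 6188 − 126 = 6062.
Of those, selections where all 5 are engineers: C(8,5) = 56.
Conditional probability = 56/6062 = 4/433.

4/433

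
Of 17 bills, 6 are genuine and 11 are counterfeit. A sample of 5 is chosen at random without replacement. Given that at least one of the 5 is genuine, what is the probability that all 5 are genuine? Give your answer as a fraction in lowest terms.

3/2863

Work in counts. Selections with at least one genuine: C(17,5) − C(11,5) = 6188 − 462 = 5726.
Of those, selections where all 5 are genuine: C(6,5) = 6.
Conditional probability = 6/5726 = 3/2863.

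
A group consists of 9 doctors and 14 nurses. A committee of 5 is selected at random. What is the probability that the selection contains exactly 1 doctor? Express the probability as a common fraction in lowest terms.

There are C(23,5) = 33649 ways to choose 5 from 23.
Selections with exactly 1 doctor: choose 1 of the 9 doctors and 4 of the 14 nurses, C(9,1)·C(14,4) = 9·1001 = 9009.
Probability = 9009/33649 = 117/437.

117/437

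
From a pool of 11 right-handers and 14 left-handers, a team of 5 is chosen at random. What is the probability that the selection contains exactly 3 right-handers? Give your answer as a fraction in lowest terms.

There are C(25,5) = 53130 ways to choose 5 from 25.
Selections with exactly 3 right-handers: choose 3 of the 11 right-handers and 2 of the 14 left-handers, C(11,3)·C(14,2) = 165·91 = 15015.
Probability = 15015/53130 = 13/46.

13/46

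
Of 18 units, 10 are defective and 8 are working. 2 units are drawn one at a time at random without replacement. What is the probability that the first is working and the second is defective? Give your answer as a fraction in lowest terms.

40/153

Multiply the conditional probabilities at each draw: 8/18 · 10/17 = 80/306 = 40/153.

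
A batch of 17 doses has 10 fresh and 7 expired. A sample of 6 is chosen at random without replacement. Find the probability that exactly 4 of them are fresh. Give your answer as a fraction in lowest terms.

315/884

Total number of selections: C(17,6) = 12376.
Selections with exactly 4 fresh: choose 4 of the 10 fresh and 2 of the 7 expired, C(10,4)·C(7,2) = 210·21 = 4410.
Probability = 4410/12376 = 315/884.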